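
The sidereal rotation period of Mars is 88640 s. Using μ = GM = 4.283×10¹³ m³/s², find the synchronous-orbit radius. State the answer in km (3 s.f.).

A synchronous orbit has period T, so by Kepler's third law a = (μT²/4π²)^(1/3).
μT²/4π² = 4.283×10¹³ × (8.864×10⁴)² / 39.48 = 8.524×10²¹ m³.
a = 2.043×10⁷ m = 20428 km.

r_sync ≈ 20400 km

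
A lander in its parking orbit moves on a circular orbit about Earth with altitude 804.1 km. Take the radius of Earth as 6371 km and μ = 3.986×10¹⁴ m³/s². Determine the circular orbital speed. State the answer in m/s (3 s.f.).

r = 6371 + 804.1 = 7175.1 km = 7.1751×10⁶ m.
For a circular orbit v = √(μ/r) = √(3.986×10¹⁴ / 7.175×10⁶) = √(5.555×10⁷) = 7453 m/s.

v ≈ 7450 m/s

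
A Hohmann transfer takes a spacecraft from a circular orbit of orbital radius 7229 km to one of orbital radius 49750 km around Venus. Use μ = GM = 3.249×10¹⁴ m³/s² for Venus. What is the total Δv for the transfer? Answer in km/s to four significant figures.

r₁ = 7229 km = 7.229×10⁶ m.
r₂ = 49750 km = 4.975×10⁷ m.
Transfer ellipse a_t = (r₁ + r₂)/2 = 2.849×10⁷ m.
At r₁: circular v_c1 = √(μ/r₁) = 6704 m/s; transfer-periapsis v_p = √[μ(2/r₁ − 1/a_t)] = 8859 m/s.
Δv₁ = v_p − v_c1 = 2155 m/s.
At r₂: circular v_c2 = √(μ/r₂) = 2556 m/s; transfer-apoapsis v_a = √[μ(2/r₂ − 1/a_t)] = 1287 m/s.
Δv₂ = v_c2 − v_a = 1268 m/s.
Total Δv = Δv₁ + Δv₂ = 3423 m/s = 3.423 km/s.

Δv_total ≈ 3.423 km/s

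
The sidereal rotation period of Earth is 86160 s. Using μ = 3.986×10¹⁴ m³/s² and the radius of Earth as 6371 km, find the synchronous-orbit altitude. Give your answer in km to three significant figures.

A synchronous orbit has period T, so by Kepler's third law a = (μT²/4π²)^(1/3).
μT²/4π² = 3.986×10¹⁴ × (8.616×10⁴)² / 39.48 = 7.495×10²² m³.
a = 4.216×10⁷ m = 42163 km.
Altitude h = a − R = 42163 − 6371 = 35792 km.

h_sync ≈ 35800 km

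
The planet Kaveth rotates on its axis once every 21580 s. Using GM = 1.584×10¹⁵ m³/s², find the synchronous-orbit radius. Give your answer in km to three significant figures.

r_sync ≈ 26500 km

A synchronous orbit has period T, so by Kepler's third law a = (μT²/4π²)^(1/3).
μT²/4π² = 1.584×10¹⁵ × (2.158×10⁴)² / 39.48 = 1.869×10²² m³.
a = 2.654×10⁷ m = 26536 km.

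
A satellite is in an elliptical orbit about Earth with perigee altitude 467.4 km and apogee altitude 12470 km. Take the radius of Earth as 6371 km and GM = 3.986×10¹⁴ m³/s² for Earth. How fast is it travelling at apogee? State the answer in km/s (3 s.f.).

v ≈ 3.36 km/s

r_p = 6371 + 467.4 = 6838.4 km = 6.8384×10⁶ m.
r_a = 6371 + 12470 = 18841 km = 1.8841×10⁷ m.
Semi-major axis a = (r_p + r_a)/2 = 12840 km = 1.284×10⁷ m.
Vis-viva: v² = μ(2/r − 1/a) = 3.986×10¹⁴ × (1.062×10⁻⁷ − 7.788×10⁻⁸) = 1.127×10⁷ m²/s².
v = 3357 m/s = 3.357 km/s.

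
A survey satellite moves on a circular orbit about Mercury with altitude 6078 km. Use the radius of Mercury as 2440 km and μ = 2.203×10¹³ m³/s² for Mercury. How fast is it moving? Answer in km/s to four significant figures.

v ≈ 1.608 km/s

r = 2440 + 6078 = 8518.0 km = 8.5180×10⁶ m.
For a circular orbit v = √(μ/r) = √(2.203×10¹³ / 8.518×10⁶) = √(2.586×10⁶) = 1608 m/s.
That is 1.608 km/s.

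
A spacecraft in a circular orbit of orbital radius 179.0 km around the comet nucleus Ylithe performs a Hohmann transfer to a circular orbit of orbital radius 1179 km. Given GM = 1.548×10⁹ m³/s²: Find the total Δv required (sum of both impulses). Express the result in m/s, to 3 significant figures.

Δv_total ≈ 47.2 m/s

r₁ = 179.0 km = 1.790×10⁵ m.
r₂ = 1179 km = 1.179×10⁶ m.
Transfer ellipse a_t = (r₁ + r₂)/2 = 6.790×10⁵ m.
At r₁: circular v_c1 = √(μ/r₁) = 92.99 m/s; transfer-periapsis v_p = √[μ(2/r₁ − 1/a_t)] = 122.5 m/s.
Δv₁ = v_p − v_c1 = 29.55 m/s.
At r₂: circular v_c2 = √(μ/r₂) = 36.24 m/s; transfer-apoapsis v_a = √[μ(2/r₂ − 1/a_t)] = 18.60 m/s.
Δv₂ = v_c2 − v_a = 17.63 m/s.
Total Δv = Δv₁ + Δv₂ = 47.18 m/s.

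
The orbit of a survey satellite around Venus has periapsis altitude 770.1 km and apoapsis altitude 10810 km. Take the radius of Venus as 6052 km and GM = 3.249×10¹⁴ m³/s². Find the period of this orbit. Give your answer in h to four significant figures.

r_p = 6052 + 770.1 = 6822.1 km = 6.8221×10⁶ m.
r_a = 6052 + 10810 = 16862 km = 1.6862×10⁷ m.
Semi-major axis a = (r_p + r_a)/2 = (6822.1 + 16862)/2 = 11842 km = 1.184×10⁷ m.
By Kepler's third law T = 2π√(a³/μ) = 2π × 2.261×10³ = 1.421×10⁴ s.
= 3.946 h.

T ≈ 3.946 h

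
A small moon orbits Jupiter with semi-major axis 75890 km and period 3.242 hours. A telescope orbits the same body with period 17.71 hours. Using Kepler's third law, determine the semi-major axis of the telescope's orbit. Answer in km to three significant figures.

Kepler's third law: a³ ∝ T², so a₂ = a₁ (T₂/T₁)^(2/3).
T₂/T₁ = 5.463, (T₂/T₁)^(2/3) = 3.102.
a₂ = 75890 × 3.102 = 2.354×10⁵ km.

a₂ ≈ 2.35×10⁵ km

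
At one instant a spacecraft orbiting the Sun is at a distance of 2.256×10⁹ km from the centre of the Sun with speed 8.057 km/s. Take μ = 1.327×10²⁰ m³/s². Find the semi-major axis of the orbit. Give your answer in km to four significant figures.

a ≈ 2.517×10⁹ km

r = 2.256×10¹² m.
Vis-viva rearranged: 1/a = 2/r − v²/μ = 8.865×10⁻¹³ − 4.892×10⁻¹³ = 3.973×10⁻¹³ m⁻¹.
a = 2.517×10¹² m = 2.5168×10⁹ km.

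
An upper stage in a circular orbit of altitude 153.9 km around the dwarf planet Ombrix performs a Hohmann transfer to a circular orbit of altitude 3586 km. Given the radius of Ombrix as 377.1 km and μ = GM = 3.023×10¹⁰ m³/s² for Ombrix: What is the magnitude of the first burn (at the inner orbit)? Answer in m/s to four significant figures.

Δv ≈ 78.27 m/s

r₁ = 377.1 + 153.9 = 531.00 km = 5.3100×10⁵ m.
r₂ = 377.1 + 3586 = 3963.1 km = 3.9631×10⁶ m.
Transfer ellipse a_t = (r₁ + r₂)/2 = 2.247×10⁶ m.
At r₁: circular v_c1 = √(μ/r₁) = 238.6 m/s; transfer-periapsis v_p = √[μ(2/r₁ − 1/a_t)] = 316.9 m/s.
Δv₁ = v_p − v_c1 = 78.27 m/s.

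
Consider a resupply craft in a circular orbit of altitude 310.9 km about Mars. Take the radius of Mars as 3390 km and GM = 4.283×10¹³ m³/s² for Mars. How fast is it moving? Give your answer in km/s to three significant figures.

v ≈ 3.40 km/s

r = 3390 + 310.9 = 3700.9 km = 3.7009×10⁶ m.
For a circular orbit v = √(μ/r) = √(4.283×10¹³ / 3.701×10⁶) = √(1.157×10⁷) = 3402 m/s.
That is 3.402 km/s.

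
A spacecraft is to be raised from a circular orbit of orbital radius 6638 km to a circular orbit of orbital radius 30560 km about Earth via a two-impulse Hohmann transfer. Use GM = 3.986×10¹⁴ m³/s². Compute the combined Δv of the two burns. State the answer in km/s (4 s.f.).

r₁ = 6638 km = 6.638×10⁶ m.
r₂ = 30560 km = 3.056×10⁷ m.
Transfer ellipse a_t = (r₁ + r₂)/2 = 1.860×10⁷ m.
At r₁: circular v_c1 = √(μ/r₁) = 7749 m/s; transfer-perigee v_p = √[μ(2/r₁ − 1/a_t)] = 9933 m/s.
Δv₁ = v_p − v_c1 = 2184 m/s.
At r₂: circular v_c2 = √(μ/r₂) = 3612 m/s; transfer-apogee v_a = √[μ(2/r₂ − 1/a_t)] = 2158 m/s.
Δv₂ = v_c2 − v_a = 1454 m/s.
Total Δv = Δv₁ + Δv₂ = 3638 m/s = 3.638 km/s.

Δv_total ≈ 3.638 km/s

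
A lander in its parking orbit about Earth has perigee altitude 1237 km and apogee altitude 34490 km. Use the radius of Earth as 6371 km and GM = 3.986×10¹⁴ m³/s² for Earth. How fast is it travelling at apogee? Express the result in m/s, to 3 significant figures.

v ≈ 1750 m/s

r_p = 6371 + 1237 = 7608.0 km = 7.6080×10⁶ m.
r_a = 6371 + 34490 = 40861 km = 4.0861×10⁷ m.
Semi-major axis a = (r_p + r_a)/2 = 24234 km = 2.423×10⁷ m.
Vis-viva: v² = μ(2/r − 1/a) = 3.986×10¹⁴ × (4.895×10⁻⁸ − 4.126×10⁻⁸) = 3.062×10⁶ m²/s².
v = 1750 m/s.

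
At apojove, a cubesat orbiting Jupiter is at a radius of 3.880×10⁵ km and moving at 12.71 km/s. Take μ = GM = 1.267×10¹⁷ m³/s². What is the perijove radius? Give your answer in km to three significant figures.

r_a = 3.880×10⁸ m.
Specific energy ε = v²/2 − μ/r = -2.458×10⁸ J/kg, so a = −μ/(2ε) = 2.578×10⁸ m.
The apsides satisfy r_p + r_a = 2a, so the perijove radius is 2a − r_a = 1.275×10⁸ m = 1.2751×10⁵ km.

perijove radius ≈ 1.28×10⁵ km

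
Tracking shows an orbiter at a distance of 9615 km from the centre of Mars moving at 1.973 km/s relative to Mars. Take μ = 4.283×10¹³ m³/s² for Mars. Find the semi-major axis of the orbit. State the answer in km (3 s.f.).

a ≈ 8540 km

r = 9.615×10⁶ m.
Vis-viva rearranged: 1/a = 2/r − v²/μ = 2.080×10⁻⁷ − 9.089×10⁻⁸ = 1.171×10⁻⁷ m⁻¹.
a = 8.538×10⁶ m = 8538.2 km.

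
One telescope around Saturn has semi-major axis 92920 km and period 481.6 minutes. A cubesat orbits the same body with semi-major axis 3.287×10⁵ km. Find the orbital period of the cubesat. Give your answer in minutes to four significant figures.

T₂ ≈ 3204 minutes

Kepler's third law: T² ∝ a³, so T₂ = T₁ (a₂/a₁)^(3/2).
a₂/a₁ = 3.537, (a₂/a₁)^(3/2) = 6.653.
T₂ = 481.6 × 6.653 = 3204 minutes.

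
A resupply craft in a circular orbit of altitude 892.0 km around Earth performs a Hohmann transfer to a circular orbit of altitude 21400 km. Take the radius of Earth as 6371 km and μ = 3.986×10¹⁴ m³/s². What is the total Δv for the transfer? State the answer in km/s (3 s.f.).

Δv_total ≈ 3.27 km/s

r₁ = 6371 + 892.0 = 7263.0 km = 7.2630×10⁶ m.
r₂ = 6371 + 21400 = 27771 km = 2.7771×10⁷ m.
Transfer ellipse a_t = (r₁ + r₂)/2 = 1.752×10⁷ m.
At r₁: circular v_c1 = √(μ/r₁) = 7408 m/s; transfer-perigee v_p = √[μ(2/r₁ − 1/a_t)] = 9328 m/s.
Δv₁ = v_p − v_c1 = 1920 m/s.
At r₂: circular v_c2 = √(μ/r₂) = 3789 m/s; transfer-apogee v_a = √[μ(2/r₂ − 1/a_t)] = 2440 m/s.
Δv₂ = v_c2 − v_a = 1349 m/s.
Total Δv = Δv₁ + Δv₂ = 3269 m/s = 3.269 km/s.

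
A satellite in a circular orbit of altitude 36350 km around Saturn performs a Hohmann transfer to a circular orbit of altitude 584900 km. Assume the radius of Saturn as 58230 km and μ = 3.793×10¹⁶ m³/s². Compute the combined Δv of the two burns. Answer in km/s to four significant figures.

Δv_total ≈ 10.21 km/s

r₁ = 58230 + 36350 = 94580 km = 9.4580×10⁷ m.
r₂ = 58230 + 584900 = 643130 km = 6.4313×10⁸ m.
Transfer ellipse a_t = (r₁ + r₂)/2 = 3.689×10⁸ m.
At r₁: circular v_c1 = √(μ/r₁) = 20030 m/s; transfer-perikrone v_p = √[μ(2/r₁ − 1/a_t)] = 26440 m/s.
Δv₁ = v_p − v_c1 = 6417 m/s.
At r₂: circular v_c2 = √(μ/r₂) = 7680 m/s; transfer-apokrone v_a = √[μ(2/r₂ − 1/a_t)] = 3889 m/s.
Δv₂ = v_c2 − v_a = 3791 m/s.
Total Δv = Δv₁ + Δv₂ = 10210 m/s = 10.21 km/s.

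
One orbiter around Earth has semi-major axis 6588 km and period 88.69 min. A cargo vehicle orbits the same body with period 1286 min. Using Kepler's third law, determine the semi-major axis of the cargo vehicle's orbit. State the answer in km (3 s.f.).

Kepler's third law: a³ ∝ T², so a₂ = a₁ (T₂/T₁)^(2/3).
T₂/T₁ = 14.50, (T₂/T₁)^(2/3) = 5.946.
a₂ = 6588 × 5.946 = 39170 km.

a₂ ≈ 39200 km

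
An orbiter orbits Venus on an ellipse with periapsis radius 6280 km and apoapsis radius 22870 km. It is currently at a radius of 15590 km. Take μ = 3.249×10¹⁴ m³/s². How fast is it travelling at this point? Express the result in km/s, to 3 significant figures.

Semi-major axis a = (r_p + r_a)/2 = 14575 km = 1.458×10⁷ m.
Vis-viva: v² = μ(2/r − 1/a) = 3.249×10¹⁴ × (1.283×10⁻⁷ − 6.861×10⁻⁸) = 1.939×10⁷ m²/s².
v = 4403 m/s = 4.403 km/s.

v ≈ 4.40 km/s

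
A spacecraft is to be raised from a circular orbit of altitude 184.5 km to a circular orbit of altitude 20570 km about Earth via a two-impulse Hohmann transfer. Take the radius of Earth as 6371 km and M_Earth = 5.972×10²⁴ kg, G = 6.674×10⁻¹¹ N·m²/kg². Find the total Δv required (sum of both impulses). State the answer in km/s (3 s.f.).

μ = GM = 6.674×10⁻¹¹ × 5.972×10²⁴ = 3.986×10¹⁴ m³/s².
r₁ = 6371 + 184.5 = 6555.5 km = 6.5555×10⁶ m.
r₂ = 6371 + 20570 = 26941 km = 2.6941×10⁷ m.
Transfer ellipse a_t = (r₁ + r₂)/2 = 1.675×10⁷ m.
At r₁: circular v_c1 = √(μ/r₁) = 7797 m/s; transfer-perigee v_p = √[μ(2/r₁ − 1/a_t)] = 9889 m/s.
Δv₁ = v_p − v_c1 = 2092 m/s.
At r₂: circular v_c2 = √(μ/r₂) = 3846 m/s; transfer-apogee v_a = √[μ(2/r₂ − 1/a_t)] = 2406 m/s.
Δv₂ = v_c2 − v_a = 1440 m/s.
Total Δv = Δv₁ + Δv₂ = 3532 m/s = 3.532 km/s.

Δv_total ≈ 3.53 km/s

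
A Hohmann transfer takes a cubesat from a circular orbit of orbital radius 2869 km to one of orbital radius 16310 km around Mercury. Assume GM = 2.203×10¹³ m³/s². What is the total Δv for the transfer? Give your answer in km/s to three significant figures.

Δv_total ≈ 1.37 km/s

r₁ = 2869 km = 2.869×10⁶ m.
r₂ = 16310 km = 1.631×10⁷ m.
Transfer ellipse a_t = (r₁ + r₂)/2 = 9.590×10⁶ m.
At r₁: circular v_c1 = √(μ/r₁) = 2771 m/s; transfer-periherm v_p = √[μ(2/r₁ − 1/a_t)] = 3614 m/s.
Δv₁ = v_p − v_c1 = 842.8 m/s.
At r₂: circular v_c2 = √(μ/r₂) = 1162 m/s; transfer-apoherm v_a = √[μ(2/r₂ − 1/a_t)] = 635.7 m/s.
Δv₂ = v_c2 − v_a = 526.5 m/s.
Total Δv = Δv₁ + Δv₂ = 1369 m/s = 1.369 km/s.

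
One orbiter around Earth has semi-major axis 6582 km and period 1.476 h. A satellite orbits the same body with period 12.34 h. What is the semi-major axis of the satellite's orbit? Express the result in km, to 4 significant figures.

Kepler's third law: a³ ∝ T², so a₂ = a₁ (T₂/T₁)^(2/3).
T₂/T₁ = 8.360, (T₂/T₁)^(2/3) = 4.119.
a₂ = 6582 × 4.119 = 27110 km.

a₂ ≈ 27110 km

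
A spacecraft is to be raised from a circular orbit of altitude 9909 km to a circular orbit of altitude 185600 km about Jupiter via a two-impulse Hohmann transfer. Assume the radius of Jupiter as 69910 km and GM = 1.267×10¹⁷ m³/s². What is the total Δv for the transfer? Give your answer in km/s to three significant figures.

r₁ = 69910 + 9909 = 79819 km = 7.9819×10⁷ m.
r₂ = 69910 + 185600 = 255510 km = 2.5551×10⁸ m.
Transfer ellipse a_t = (r₁ + r₂)/2 = 1.677×10⁸ m.
At r₁: circular v_c1 = √(μ/r₁) = 39840 m/s; transfer-perijove v_p = √[μ(2/r₁ − 1/a_t)] = 49180 m/s.
Δv₁ = v_p − v_c1 = 9342 m/s.
At r₂: circular v_c2 = √(μ/r₂) = 22270 m/s; transfer-apojove v_a = √[μ(2/r₂ − 1/a_t)] = 15360 m/s.
Δv₂ = v_c2 − v_a = 6904 m/s.
Total Δv = Δv₁ + Δv₂ = 16250 m/s = 16.25 km/s.

Δv_total ≈ 16.2 km/s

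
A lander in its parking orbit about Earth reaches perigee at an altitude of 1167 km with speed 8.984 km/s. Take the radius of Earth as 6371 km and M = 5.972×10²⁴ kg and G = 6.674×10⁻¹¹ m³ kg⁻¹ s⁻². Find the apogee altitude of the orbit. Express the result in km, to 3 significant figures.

apogee altitude ≈ 17900 km

μ = GM = 6.674×10⁻¹¹ × 5.972×10²⁴ = 3.986×10¹⁴ m³/s².
r_p = 6371 + 1167 = 7538.0 km = 7.538×10⁶ m.
Specific energy ε = v²/2 − μ/r = -1.252×10⁷ J/kg, so a = −μ/(2ε) = 1.592×10⁷ m.
The apsides satisfy r_p + r_a = 2a, so the apogee radius is 2a − r_p = 2.430×10⁷ m = 24300 km.
Apogee altitude = 24300 − 6371 = 17929 km.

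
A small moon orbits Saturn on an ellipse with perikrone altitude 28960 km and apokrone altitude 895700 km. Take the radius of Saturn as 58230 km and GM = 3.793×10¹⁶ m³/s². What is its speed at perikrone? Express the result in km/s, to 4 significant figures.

r_p = 58230 + 28960 = 87190 km = 8.7190×10⁷ m.
r_a = 58230 + 895700 = 953930 km = 9.5393×10⁸ m.
Semi-major axis a = (r_p + r_a)/2 = 5.2056×10⁵ km = 5.206×10⁸ m.
Vis-viva: v² = μ(2/r − 1/a) = 3.793×10¹⁶ × (2.294×10⁻⁸ − 1.921×10⁻⁹) = 7.972×10⁸ m²/s².
v = 28230 m/s = 28.23 km/s.

v ≈ 28.23 km/s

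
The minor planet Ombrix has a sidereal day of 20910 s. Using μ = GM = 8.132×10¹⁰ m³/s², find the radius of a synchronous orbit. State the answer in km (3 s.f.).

r_sync ≈ 966 km

A synchronous orbit has period T, so by Kepler's third law a = (μT²/4π²)^(1/3).
μT²/4π² = 8.132×10¹⁰ × (2.091×10⁴)² / 39.48 = 9.006×10¹⁷ m³.
a = 9.657×10⁵ m = 965.71 km.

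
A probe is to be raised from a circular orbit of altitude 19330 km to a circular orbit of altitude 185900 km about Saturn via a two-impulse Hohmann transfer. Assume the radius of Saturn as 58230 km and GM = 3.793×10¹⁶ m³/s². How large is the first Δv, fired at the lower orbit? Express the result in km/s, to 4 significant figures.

Δv ≈ 5.130 km/s

r₁ = 58230 + 19330 = 77560 km = 7.7560×10⁷ m.
r₂ = 58230 + 185900 = 244130 km = 2.4413×10⁸ m.
Transfer ellipse a_t = (r₁ + r₂)/2 = 1.608×10⁸ m.
At r₁: circular v_c1 = √(μ/r₁) = 22110 m/s; transfer-perikrone v_p = √[μ(2/r₁ − 1/a_t)] = 27240 m/s.
Δv₁ = v_p − v_c1 = 5130 m/s.
= 5.130 km/s.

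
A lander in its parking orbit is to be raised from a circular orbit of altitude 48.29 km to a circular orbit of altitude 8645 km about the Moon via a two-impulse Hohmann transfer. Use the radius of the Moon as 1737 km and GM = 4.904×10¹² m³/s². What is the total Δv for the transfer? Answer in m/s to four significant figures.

Δv_total ≈ 822.7 m/s

r₁ = 1737 + 48.29 = 1785.3 km = 1.7853×10⁶ m.
r₂ = 1737 + 8645 = 10382 km = 1.0382×10⁷ m.
Transfer ellipse a_t = (r₁ + r₂)/2 = 6.084×10⁶ m.
At r₁: circular v_c1 = √(μ/r₁) = 1657 m/s; transfer-perilune v_p = √[μ(2/r₁ − 1/a_t)] = 2165 m/s.
Δv₁ = v_p − v_c1 = 507.7 m/s.
At r₂: circular v_c2 = √(μ/r₂) = 687.3 m/s; transfer-apolune v_a = √[μ(2/r₂ − 1/a_t)] = 372.3 m/s.
Δv₂ = v_c2 − v_a = 315.0 m/s.
Total Δv = Δv₁ + Δv₂ = 822.7 m/s.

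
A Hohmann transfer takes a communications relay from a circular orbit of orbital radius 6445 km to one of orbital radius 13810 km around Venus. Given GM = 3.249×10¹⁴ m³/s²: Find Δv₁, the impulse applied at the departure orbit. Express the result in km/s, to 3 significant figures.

Δv ≈ 1.19 km/s

r₁ = 6445 km = 6.445×10⁶ m.
r₂ = 13810 km = 1.381×10⁷ m.
Transfer ellipse a_t = (r₁ + r₂)/2 = 1.013×10⁷ m.
At r₁: circular v_c1 = √(μ/r₁) = 7100 m/s; transfer-periapsis v_p = √[μ(2/r₁ − 1/a_t)] = 8291 m/s.
Δv₁ = v_p − v_c1 = 1191 m/s.
= 1.191 km/s.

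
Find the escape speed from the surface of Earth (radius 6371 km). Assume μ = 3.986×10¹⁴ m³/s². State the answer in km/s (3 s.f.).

r = R = 6.371×10⁶ m.
Escape speed v_esc = √(2μ/r) = √(2 × 3.986×10¹⁴ / 6.371×10⁶) = √(1.251×10⁸) = 11190 m/s.
= 11.19 km/s.

v_esc ≈ 11.2 km/s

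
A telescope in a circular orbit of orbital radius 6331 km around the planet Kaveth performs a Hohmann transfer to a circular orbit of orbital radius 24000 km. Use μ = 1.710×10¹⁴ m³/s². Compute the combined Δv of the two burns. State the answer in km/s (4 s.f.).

Δv_total ≈ 2.285 km/s

r₁ = 6331 km = 6.331×10⁶ m.
r₂ = 24000 km = 2.400×10⁷ m.
Transfer ellipse a_t = (r₁ + r₂)/2 = 1.517×10⁷ m.
At r₁: circular v_c1 = √(μ/r₁) = 5197 m/s; transfer-periapsis v_p = √[μ(2/r₁ − 1/a_t)] = 6538 m/s.
Δv₁ = v_p − v_c1 = 1341 m/s.
At r₂: circular v_c2 = √(μ/r₂) = 2669 m/s; transfer-apoapsis v_a = √[μ(2/r₂ − 1/a_t)] = 1725 m/s.
Δv₂ = v_c2 − v_a = 944.6 m/s.
Total Δv = Δv₁ + Δv₂ = 2285 m/s = 2.285 km/s.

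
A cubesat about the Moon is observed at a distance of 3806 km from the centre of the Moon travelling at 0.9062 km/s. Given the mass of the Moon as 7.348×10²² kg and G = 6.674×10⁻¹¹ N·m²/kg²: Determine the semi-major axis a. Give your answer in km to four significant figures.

a ≈ 2793 km

μ = GM = 6.674×10⁻¹¹ × 7.348×10²² = 4.904×10¹² m³/s².
r = 3.806×10⁶ m.
Vis-viva rearranged: 1/a = 2/r − v²/μ = 5.255×10⁻⁷ − 1.675×10⁻⁷ = 3.580×10⁻⁷ m⁻¹.
a = 2.793×10⁶ m = 2793.0 km.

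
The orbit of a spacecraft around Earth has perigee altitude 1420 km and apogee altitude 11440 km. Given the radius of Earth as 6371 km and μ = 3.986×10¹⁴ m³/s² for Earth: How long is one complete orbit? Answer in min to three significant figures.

T ≈ 240 min

r_p = 6371 + 1420 = 7791.0 km = 7.7910×10⁶ m.
r_a = 6371 + 11440 = 17811 km = 1.7811×10⁷ m.
Semi-major axis a = (r_p + r_a)/2 = (7791.0 + 17811)/2 = 12801 km = 1.280×10⁷ m.
By Kepler's third law T = 2π√(a³/μ) = 2π × 2.294×10³ = 1.441×10⁴ s.
= 240.2 min.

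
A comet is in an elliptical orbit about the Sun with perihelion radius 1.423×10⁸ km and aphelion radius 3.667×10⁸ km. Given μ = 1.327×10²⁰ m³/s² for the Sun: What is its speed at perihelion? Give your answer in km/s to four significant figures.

v ≈ 36.66 km/s

Semi-major axis a = (r_p + r_a)/2 = 2.5450×10⁸ km = 2.545×10¹¹ m.
Vis-viva: v² = μ(2/r − 1/a) = 1.327×10²⁰ × (1.405×10⁻¹¹ − 3.929×10⁻¹²) = 1.344×10⁹ m²/s².
v = 36660 m/s = 36.66 km/s.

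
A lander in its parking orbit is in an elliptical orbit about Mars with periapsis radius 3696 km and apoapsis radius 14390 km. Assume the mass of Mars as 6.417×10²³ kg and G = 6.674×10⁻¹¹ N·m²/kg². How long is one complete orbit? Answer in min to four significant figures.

μ = GM = 6.674×10⁻¹¹ × 6.417×10²³ = 4.283×10¹³ m³/s².
Semi-major axis a = (r_p + r_a)/2 = (3696.0 + 14390)/2 = 9043.0 km = 9.043×10⁶ m.
By Kepler's third law T = 2π√(a³/μ) = 2π × 4.155×10³ = 2.611×10⁴ s.
= 435.1 min.

T ≈ 435.1 min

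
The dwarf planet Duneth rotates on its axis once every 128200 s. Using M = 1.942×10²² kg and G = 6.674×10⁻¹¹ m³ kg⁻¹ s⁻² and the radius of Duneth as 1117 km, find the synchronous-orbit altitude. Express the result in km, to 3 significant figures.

h_sync ≈ 7020 km

μ = GM = 6.674×10⁻¹¹ × 1.942×10²² = 1.296×10¹² m³/s².
A synchronous orbit has period T, so by Kepler's third law a = (μT²/4π²)^(1/3).
μT²/4π² = 1.296×10¹² × (1.282×10⁵)² / 39.48 = 5.396×10²⁰ m³.
a = 8.141×10⁶ m = 8141.1 km.
Altitude h = a − R = 8141.1 − 1117 = 7024.1 km.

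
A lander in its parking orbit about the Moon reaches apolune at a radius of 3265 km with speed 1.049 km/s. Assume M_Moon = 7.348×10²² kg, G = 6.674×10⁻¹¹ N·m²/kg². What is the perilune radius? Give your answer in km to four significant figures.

perilune radius ≈ 1887 km

μ = GM = 6.674×10⁻¹¹ × 7.348×10²² = 4.904×10¹² m³/s².
r_a = 3.265×10⁶ m.
Specific energy ε = v²/2 − μ/r = -9.518×10⁵ J/kg, so a = −μ/(2ε) = 2.576×10⁶ m.
The apsides satisfy r_p + r_a = 2a, so the perilune radius is 2a − r_a = 1.887×10⁶ m = 1887.4 km.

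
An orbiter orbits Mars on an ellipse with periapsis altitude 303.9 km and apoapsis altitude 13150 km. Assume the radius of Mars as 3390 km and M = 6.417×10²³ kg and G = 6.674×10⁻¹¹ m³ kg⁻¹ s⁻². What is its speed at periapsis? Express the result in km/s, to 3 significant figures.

μ = GM = 6.674×10⁻¹¹ × 6.417×10²³ = 4.283×10¹³ m³/s².
r_p = 3390 + 303.9 = 3693.9 km = 3.6939×10⁶ m.
r_a = 3390 + 13150 = 16540 km = 1.6540×10⁷ m.
Semi-major axis a = (r_p + r_a)/2 = 10117 km = 1.012×10⁷ m.
Vis-viva: v² = μ(2/r − 1/a) = 4.283×10¹³ × (5.414×10⁻⁷ − 9.884×10⁻⁸) = 1.895×10⁷ m²/s².
v = 4354 m/s = 4.354 km/s.

v ≈ 4.35 km/s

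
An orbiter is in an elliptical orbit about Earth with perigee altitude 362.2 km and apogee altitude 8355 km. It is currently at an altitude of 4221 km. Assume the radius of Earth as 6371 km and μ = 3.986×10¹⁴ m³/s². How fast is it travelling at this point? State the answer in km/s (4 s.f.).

r_p = 6371 + 362.2 = 6733.2 km = 6.7332×10⁶ m.
r_a = 6371 + 8355 = 14726 km = 1.4726×10⁷ m.
r = 6371 + 4221 = 10592 km = 1.059×10⁷ m.
Semi-major axis a = (r_p + r_a)/2 = 10730 km = 1.073×10⁷ m.
Vis-viva: v² = μ(2/r − 1/a) = 3.986×10¹⁴ × (1.888×10⁻⁷ − 9.320×10⁻⁸) = 3.811×10⁷ m²/s².
v = 6174 m/s = 6.174 km/s.

v ≈ 6.174 km/s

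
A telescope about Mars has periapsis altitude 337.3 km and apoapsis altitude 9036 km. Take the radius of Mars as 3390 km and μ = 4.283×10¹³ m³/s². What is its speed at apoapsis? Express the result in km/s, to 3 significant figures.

r_p = 3390 + 337.3 = 3727.3 km = 3.7273×10⁶ m.
r_a = 3390 + 9036 = 12426 km = 1.2426×10⁷ m.
Semi-major axis a = (r_p + r_a)/2 = 8076.6 km = 8.077×10⁶ m.
Vis-viva: v² = μ(2/r − 1/a) = 4.283×10¹³ × (1.610×10⁻⁷ − 1.238×10⁻⁷) = 1.591×10⁶ m²/s².
v = 1261 m/s = 1.261 km/s.

v ≈ 1.26 km/s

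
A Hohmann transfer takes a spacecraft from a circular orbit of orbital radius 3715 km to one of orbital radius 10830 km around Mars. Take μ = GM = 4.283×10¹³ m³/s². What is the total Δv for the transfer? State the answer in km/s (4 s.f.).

r₁ = 3715 km = 3.715×10⁶ m.
r₂ = 10830 km = 1.083×10⁷ m.
Transfer ellipse a_t = (r₁ + r₂)/2 = 7.272×10⁶ m.
At r₁: circular v_c1 = √(μ/r₁) = 3395 m/s; transfer-periapsis v_p = √[μ(2/r₁ − 1/a_t)] = 4143 m/s.
Δv₁ = v_p − v_c1 = 748.1 m/s.
At r₂: circular v_c2 = √(μ/r₂) = 1989 m/s; transfer-apoapsis v_a = √[μ(2/r₂ − 1/a_t)] = 1421 m/s.
Δv₂ = v_c2 − v_a = 567.3 m/s.
Total Δv = Δv₁ + Δv₂ = 1315 m/s = 1.315 km/s.

Δv_total ≈ 1.315 km/s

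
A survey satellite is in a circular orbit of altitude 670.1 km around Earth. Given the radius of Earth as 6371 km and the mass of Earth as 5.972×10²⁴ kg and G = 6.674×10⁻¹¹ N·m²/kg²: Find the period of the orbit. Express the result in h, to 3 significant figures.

μ = GM = 6.674×10⁻¹¹ × 5.972×10²⁴ = 3.986×10¹⁴ m³/s².
r = 6371 + 670.1 = 7041.1 km = 7.0411×10⁶ m.
Kepler's third law: T = 2π√(r³/μ) = 2π√((7.041×10⁶)³ / 3.986×10¹⁴).
r³/μ = 8.758×10⁵ s², so T = 2π × 9.359×10² = 5.880×10³ s.
Converting: 5.880×10³ s ÷ 3600 = 1.633 h.

T ≈ 1.63 h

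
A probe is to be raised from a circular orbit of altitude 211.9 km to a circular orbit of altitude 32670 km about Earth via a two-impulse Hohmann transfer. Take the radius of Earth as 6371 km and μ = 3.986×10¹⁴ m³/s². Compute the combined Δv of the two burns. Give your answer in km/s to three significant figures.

r₁ = 6371 + 211.9 = 6582.9 km = 6.5829×10⁶ m.
r₂ = 6371 + 32670 = 39041 km = 3.9041×10⁷ m.
Transfer ellipse a_t = (r₁ + r₂)/2 = 2.281×10⁷ m.
At r₁: circular v_c1 = √(μ/r₁) = 7781 m/s; transfer-perigee v_p = √[μ(2/r₁ − 1/a_t)] = 10180 m/s.
Δv₁ = v_p − v_c1 = 2398 m/s.
At r₂: circular v_c2 = √(μ/r₂) = 3195 m/s; transfer-apogee v_a = √[μ(2/r₂ − 1/a_t)] = 1716 m/s.
Δv₂ = v_c2 − v_a = 1479 m/s.
Total Δv = Δv₁ + Δv₂ = 3877 m/s = 3.877 km/s.

Δv_total ≈ 3.88 km/s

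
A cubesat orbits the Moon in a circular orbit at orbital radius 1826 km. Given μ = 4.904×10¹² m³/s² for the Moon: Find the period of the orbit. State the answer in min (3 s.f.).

T ≈ 117 min

r = 1826 km = 1.826×10⁶ m.
Kepler's third law: T = 2π√(r³/μ) = 2π√((1.826×10⁶)³ / 4.904×10¹²).
r³/μ = 1.242×10⁶ s², so T = 2π × 1.114×10³ = 7.001×10³ s.
Converting: 7.001×10³ s ÷ 60.00 = 116.7 min.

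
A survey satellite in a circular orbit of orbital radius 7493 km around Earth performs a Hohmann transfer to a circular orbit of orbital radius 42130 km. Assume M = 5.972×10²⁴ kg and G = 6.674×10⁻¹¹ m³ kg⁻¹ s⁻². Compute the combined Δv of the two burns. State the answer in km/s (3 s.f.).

Δv_total ≈ 3.60 km/s

μ = GM = 6.674×10⁻¹¹ × 5.972×10²⁴ = 3.986×10¹⁴ m³/s².
r₁ = 7493 km = 7.493×10⁶ m.
r₂ = 42130 km = 4.213×10⁷ m.
Transfer ellipse a_t = (r₁ + r₂)/2 = 2.481×10⁷ m.
At r₁: circular v_c1 = √(μ/r₁) = 7293 m/s; transfer-perigee v_p = √[μ(2/r₁ − 1/a_t)] = 9504 m/s.
Δv₁ = v_p − v_c1 = 2210 m/s.
At r₂: circular v_c2 = √(μ/r₂) = 3076 m/s; transfer-apogee v_a = √[μ(2/r₂ − 1/a_t)] = 1690 m/s.
Δv₂ = v_c2 − v_a = 1386 m/s.
Total Δv = Δv₁ + Δv₂ = 3596 m/s = 3.596 km/s.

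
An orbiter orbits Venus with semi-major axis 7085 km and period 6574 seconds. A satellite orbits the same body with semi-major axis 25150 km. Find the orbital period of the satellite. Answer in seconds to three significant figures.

Kepler's third law: T² ∝ a³, so T₂ = T₁ (a₂/a₁)^(3/2).
a₂/a₁ = 3.550, (a₂/a₁)^(3/2) = 6.688.
T₂ = 6574 × 6.688 = 43970 seconds.

T₂ ≈ 44000 seconds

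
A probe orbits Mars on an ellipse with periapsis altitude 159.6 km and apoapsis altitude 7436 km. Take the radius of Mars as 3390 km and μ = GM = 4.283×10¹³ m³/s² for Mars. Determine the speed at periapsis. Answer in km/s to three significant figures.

v ≈ 4.26 km/s

r_p = 3390 + 159.6 = 3549.6 km = 3.5496×10⁶ m.
r_a = 3390 + 7436 = 10826 km = 1.0826×10⁷ m.
Semi-major axis a = (r_p + r_a)/2 = 7187.8 km = 7.188×10⁶ m.
Vis-viva: v² = μ(2/r − 1/a) = 4.283×10¹³ × (5.634×10⁻⁷ − 1.391×10⁻⁷) = 1.817×10⁷ m²/s².
v = 4263 m/s = 4.263 km/s.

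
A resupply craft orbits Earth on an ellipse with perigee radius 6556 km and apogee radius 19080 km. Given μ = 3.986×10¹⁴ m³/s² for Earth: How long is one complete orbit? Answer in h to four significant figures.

T ≈ 4.012 h

Semi-major axis a = (r_p + r_a)/2 = (6556.0 + 19080)/2 = 12818 km = 1.282×10⁷ m.
By Kepler's third law T = 2π√(a³/μ) = 2π × 2.299×10³ = 1.444×10⁴ s.
= 4.012 h.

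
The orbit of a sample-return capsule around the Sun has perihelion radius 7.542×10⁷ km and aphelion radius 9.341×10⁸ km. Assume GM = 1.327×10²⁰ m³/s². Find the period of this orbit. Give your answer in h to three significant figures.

Semi-major axis a = (r_p + r_a)/2 = (7.5420×10⁷ + 9.3410×10⁸)/2 = 5.0476×10⁸ km = 5.048×10¹¹ m.
By Kepler's third law T = 2π√(a³/μ) = 2π × 3.113×10⁷ = 1.956×10⁸ s.
= 54330 h.

T ≈ 54300 h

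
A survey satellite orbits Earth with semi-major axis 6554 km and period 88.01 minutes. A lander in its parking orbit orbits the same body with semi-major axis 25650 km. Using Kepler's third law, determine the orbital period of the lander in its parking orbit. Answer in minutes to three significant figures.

Kepler's third law: T² ∝ a³, so T₂ = T₁ (a₂/a₁)^(3/2).
a₂/a₁ = 3.914, (a₂/a₁)^(3/2) = 7.742.
T₂ = 88.01 × 7.742 = 681.4 minutes.

T₂ ≈ 681 minutes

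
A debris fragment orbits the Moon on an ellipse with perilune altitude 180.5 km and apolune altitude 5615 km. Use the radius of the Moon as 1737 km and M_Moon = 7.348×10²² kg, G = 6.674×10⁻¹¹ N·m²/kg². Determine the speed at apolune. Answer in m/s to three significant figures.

μ = GM = 6.674×10⁻¹¹ × 7.348×10²² = 4.904×10¹² m³/s².
r_p = 1737 + 180.5 = 1917.5 km = 1.9175×10⁶ m.
r_a = 1737 + 5615 = 7352.0 km = 7.3520×10⁶ m.
Semi-major axis a = (r_p + r_a)/2 = 4634.8 km = 4.635×10⁶ m.
Vis-viva: v² = μ(2/r − 1/a) = 4.904×10¹² × (2.720×10⁻⁷ − 2.158×10⁻⁷) = 2.760×10⁵ m²/s².
v = 525.3 m/s.

v ≈ 525 m/s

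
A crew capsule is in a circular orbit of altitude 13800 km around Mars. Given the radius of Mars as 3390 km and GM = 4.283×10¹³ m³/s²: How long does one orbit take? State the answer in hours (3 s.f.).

r = 3390 + 13800 = 17190 km = 1.7190×10⁷ m.
Kepler's third law: T = 2π√(r³/μ) = 2π√((1.719×10⁷)³ / 4.283×10¹³).
r³/μ = 1.186×10⁸ s², so T = 2π × 1.089×10⁴ = 6.843×10⁴ s.
Converting: 6.843×10⁴ s ÷ 3600 = 19.01 hours.

T ≈ 19.0 hours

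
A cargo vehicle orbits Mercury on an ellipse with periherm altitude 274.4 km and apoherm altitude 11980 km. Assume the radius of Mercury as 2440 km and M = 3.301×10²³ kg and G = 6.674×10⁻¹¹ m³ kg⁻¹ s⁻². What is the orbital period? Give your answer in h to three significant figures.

T ≈ 9.32 h

μ = GM = 6.674×10⁻¹¹ × 3.301×10²³ = 2.203×10¹³ m³/s².
r_p = 2440 + 274.4 = 2714.4 km = 2.7144×10⁶ m.
r_a = 2440 + 11980 = 14420 km = 1.4420×10⁷ m.
Semi-major axis a = (r_p + r_a)/2 = (2714.4 + 14420)/2 = 8567.2 km = 8.567×10⁶ m.
By Kepler's third law T = 2π√(a³/μ) = 2π × 5.342×10³ = 3.357×10⁴ s.
= 9.324 h.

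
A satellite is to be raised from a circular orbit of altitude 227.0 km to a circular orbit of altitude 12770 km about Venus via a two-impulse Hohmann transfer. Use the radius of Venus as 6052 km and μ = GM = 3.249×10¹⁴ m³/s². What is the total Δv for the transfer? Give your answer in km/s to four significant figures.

Δv_total ≈ 2.832 km/s

r₁ = 6052 + 227.0 = 6279.0 km = 6.2790×10⁶ m.
r₂ = 6052 + 12770 = 18822 km = 1.8822×10⁷ m.
Transfer ellipse a_t = (r₁ + r₂)/2 = 1.255×10⁷ m.
At r₁: circular v_c1 = √(μ/r₁) = 7193 m/s; transfer-periapsis v_p = √[μ(2/r₁ − 1/a_t)] = 8809 m/s.
Δv₁ = v_p − v_c1 = 1616 m/s.
At r₂: circular v_c2 = √(μ/r₂) = 4155 m/s; transfer-apoapsis v_a = √[μ(2/r₂ − 1/a_t)] = 2939 m/s.
Δv₂ = v_c2 − v_a = 1216 m/s.
Total Δv = Δv₁ + Δv₂ = 2832 m/s = 2.832 km/s.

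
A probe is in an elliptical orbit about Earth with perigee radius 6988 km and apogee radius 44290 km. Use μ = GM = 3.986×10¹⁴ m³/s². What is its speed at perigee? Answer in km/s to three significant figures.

v ≈ 9.93 km/s

Semi-major axis a = (r_p + r_a)/2 = 25639 km = 2.564×10⁷ m.
Vis-viva: v² = μ(2/r − 1/a) = 3.986×10¹⁴ × (2.862×10⁻⁷ − 3.900×10⁻⁸) = 9.853×10⁷ m²/s².
v = 9926 m/s = 9.926 km/s.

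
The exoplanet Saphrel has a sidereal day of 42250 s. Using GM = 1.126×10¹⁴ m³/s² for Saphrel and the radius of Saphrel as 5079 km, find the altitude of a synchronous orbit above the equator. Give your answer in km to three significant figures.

A synchronous orbit has period T, so by Kepler's third law a = (μT²/4π²)^(1/3).
μT²/4π² = 1.126×10¹⁴ × (4.225×10⁴)² / 39.48 = 5.091×10²¹ m³.
a = 1.720×10⁷ m = 17203 km.
Altitude h = a − R = 17203 − 5079 = 12124 km.

h_sync ≈ 12100 km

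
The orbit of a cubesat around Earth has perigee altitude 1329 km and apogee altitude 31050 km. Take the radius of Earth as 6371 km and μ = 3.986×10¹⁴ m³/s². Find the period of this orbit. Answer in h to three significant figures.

r_p = 6371 + 1329 = 7700.0 km = 7.7000×10⁶ m.
r_a = 6371 + 31050 = 37421 km = 3.7421×10⁷ m.
Semi-major axis a = (r_p + r_a)/2 = (7700.0 + 37421)/2 = 22560 km = 2.256×10⁷ m.
By Kepler's third law T = 2π√(a³/μ) = 2π × 5.367×10³ = 3.372×10⁴ s.
= 9.368 h.

T ≈ 9.37 h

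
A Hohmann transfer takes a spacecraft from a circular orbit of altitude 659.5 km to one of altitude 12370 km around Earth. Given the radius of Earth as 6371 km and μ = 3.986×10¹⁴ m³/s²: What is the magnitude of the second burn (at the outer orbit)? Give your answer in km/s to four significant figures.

r₁ = 6371 + 659.5 = 7030.5 km = 7.0305×10⁶ m.
r₂ = 6371 + 12370 = 18741 km = 1.8741×10⁷ m.
Transfer ellipse a_t = (r₁ + r₂)/2 = 1.289×10⁷ m.
At r₁: circular v_c1 = √(μ/r₁) = 7530 m/s; transfer-perigee v_p = √[μ(2/r₁ − 1/a_t)] = 9081 m/s.
At r₂: circular v_c2 = √(μ/r₂) = 4612 m/s; transfer-apogee v_a = √[μ(2/r₂ − 1/a_t)] = 3407 m/s.
Δv₂ = v_c2 − v_a = 1205 m/s.
= 1.205 km/s.

Δv ≈ 1.205 km/s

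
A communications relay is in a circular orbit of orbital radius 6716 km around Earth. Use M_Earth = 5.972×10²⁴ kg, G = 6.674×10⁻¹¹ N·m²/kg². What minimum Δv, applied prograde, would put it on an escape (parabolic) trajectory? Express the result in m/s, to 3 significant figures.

μ = GM = 6.674×10⁻¹¹ × 5.972×10²⁴ = 3.986×10¹⁴ m³/s².
r = 6716 km = 6.716×10⁶ m.
Circular speed v_c = √(μ/r) = 7704 m/s.
Escape speed v_esc = √(2μ/r) = √2 × v_c = 10890 m/s.
Δv = v_esc − v_c = 3191 m/s.

Δv ≈ 3190 m/s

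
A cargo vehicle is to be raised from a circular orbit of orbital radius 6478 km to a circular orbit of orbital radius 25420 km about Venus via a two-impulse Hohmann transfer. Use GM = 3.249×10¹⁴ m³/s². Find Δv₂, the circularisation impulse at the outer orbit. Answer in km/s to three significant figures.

r₁ = 6478 km = 6.478×10⁶ m.
r₂ = 25420 km = 2.542×10⁷ m.
Transfer ellipse a_t = (r₁ + r₂)/2 = 1.595×10⁷ m.
At r₁: circular v_c1 = √(μ/r₁) = 7082 m/s; transfer-periapsis v_p = √[μ(2/r₁ − 1/a_t)] = 8941 m/s.
At r₂: circular v_c2 = √(μ/r₂) = 3575 m/s; transfer-apoapsis v_a = √[μ(2/r₂ − 1/a_t)] = 2278 m/s.
Δv₂ = v_c2 − v_a = 1297 m/s.
= 1.297 km/s.

Δv ≈ 1.30 km/s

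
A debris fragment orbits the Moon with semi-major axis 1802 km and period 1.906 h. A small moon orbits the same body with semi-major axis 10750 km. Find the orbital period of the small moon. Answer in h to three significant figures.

Kepler's third law: T² ∝ a³, so T₂ = T₁ (a₂/a₁)^(3/2).
a₂/a₁ = 5.966, (a₂/a₁)^(3/2) = 14.57.
T₂ = 1.906 × 14.57 = 27.77 h.

T₂ ≈ 27.8 h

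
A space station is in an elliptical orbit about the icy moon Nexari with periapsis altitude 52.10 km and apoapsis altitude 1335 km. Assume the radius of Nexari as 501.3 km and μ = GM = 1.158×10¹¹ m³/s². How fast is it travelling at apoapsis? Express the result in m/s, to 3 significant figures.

r_p = 501.3 + 52.10 = 553.40 km = 5.5340×10⁵ m.
r_a = 501.3 + 1335 = 1836.3 km = 1.8363×10⁶ m.
Semi-major axis a = (r_p + r_a)/2 = 1194.8 km = 1.195×10⁶ m.
Vis-viva: v² = μ(2/r − 1/a) = 1.158×10¹¹ × (1.089×10⁻⁶ − 8.369×10⁻⁷) = 2.921×10⁴ m²/s².
v = 170.9 m/s.

v ≈ 171 m/s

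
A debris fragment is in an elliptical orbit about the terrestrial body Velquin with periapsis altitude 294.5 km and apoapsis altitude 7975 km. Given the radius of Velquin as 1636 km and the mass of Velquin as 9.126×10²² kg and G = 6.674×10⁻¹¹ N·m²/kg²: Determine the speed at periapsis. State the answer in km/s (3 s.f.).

v ≈ 2.29 km/s

μ = GM = 6.674×10⁻¹¹ × 9.126×10²² = 6.091×10¹² m³/s².
r_p = 1636 + 294.5 = 1930.5 km = 1.9305×10⁶ m.
r_a = 1636 + 7975 = 9611.0 km = 9.6110×10⁶ m.
Semi-major axis a = (r_p + r_a)/2 = 5770.8 km = 5.771×10⁶ m.
Vis-viva: v² = μ(2/r − 1/a) = 6.091×10¹² × (1.036×10⁻⁶ − 1.733×10⁻⁷) = 5.255×10⁶ m²/s².
v = 2292 m/s = 2.292 km/s.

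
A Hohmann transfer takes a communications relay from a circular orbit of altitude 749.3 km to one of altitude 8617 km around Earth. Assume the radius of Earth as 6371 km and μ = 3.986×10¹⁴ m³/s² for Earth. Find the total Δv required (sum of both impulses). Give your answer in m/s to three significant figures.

r₁ = 6371 + 749.3 = 7120.3 km = 7.1203×10⁶ m.
r₂ = 6371 + 8617 = 14988 km = 1.4988×10⁷ m.
Transfer ellipse a_t = (r₁ + r₂)/2 = 1.105×10⁷ m.
At r₁: circular v_c1 = √(μ/r₁) = 7482 m/s; transfer-perigee v_p = √[μ(2/r₁ − 1/a_t)] = 8712 m/s.
Δv₁ = v_p − v_c1 = 1230 m/s.
At r₂: circular v_c2 = √(μ/r₂) = 5157 m/s; transfer-apogee v_a = √[μ(2/r₂ − 1/a_t)] = 4139 m/s.
Δv₂ = v_c2 − v_a = 1018 m/s.
Total Δv = Δv₁ + Δv₂ = 2248 m/s.

Δv_total ≈ 2250 m/s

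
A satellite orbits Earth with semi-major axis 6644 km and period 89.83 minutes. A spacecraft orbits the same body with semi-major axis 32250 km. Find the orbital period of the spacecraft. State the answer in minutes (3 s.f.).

Kepler's third law: T² ∝ a³, so T₂ = T₁ (a₂/a₁)^(3/2).
a₂/a₁ = 4.854, (a₂/a₁)^(3/2) = 10.69.
T₂ = 89.83 × 10.69 = 960.7 minutes.

T₂ ≈ 961 minutes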